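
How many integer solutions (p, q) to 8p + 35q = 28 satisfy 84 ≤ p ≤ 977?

gcd(35, 8) = 1  (35 = 4×8 + 3, 8 = 2×3 + 2, 3 = 1×2 + 1, 2 = 2×1).
Back-substituting, 8×(-13) + 35×(3) = 1.
Scale by 28: particular solution (-364, 84); reduce p mod 35: (21, -4).
General solution: p = 21 + 35t, q = -4 - 8t for integer t.
84 ≤ 21 + 35t ≤ 977 gives t ∈ [2, 27], which is 26 values.

26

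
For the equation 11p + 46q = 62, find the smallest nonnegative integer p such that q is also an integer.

gcd(46, 11) = 1  (46 = 4*11 + 2, 11 = 5*2 + 1, 2 = 2*1).
1 divides 62, so solutions exist.
Back-substituting, 11*(21) + 46*(-5) = 1.
Scale by 62/1 = 62: (p₀, q₀) = (1302, -310).
General solution: p = 1302 + 46t, q = -310 - 11t for integer t.
p ≥ 0: smallest is 1302 mod 46 = 14 (at t = -28), with q = -2.

14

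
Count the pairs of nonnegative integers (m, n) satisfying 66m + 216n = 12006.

gcd(216, 66):
  216 = 3×66 + 18
  66 = 3×18 + 12
  18 = 1×12 + 6
  12 = 2×6
so gcd(216, 66) = 6.
Back-substitute for Bézout coefficients:
  6 = 18 - 1×12
  ... = 66×(-13) + 216×(4)
Scale by 2001: one solution is (-26013, 8004). Reduce m mod 36: (15, 51).
General: m = 15 + 36t, n = 51 - 11t.
m ≥ 0 ⇒ t ≥ 0; n ≥ 0 ⇒ t ≤ 4. So t ∈ [0, 4]: 5 solutions.

5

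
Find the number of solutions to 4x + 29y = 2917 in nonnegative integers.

gcd(29, 4) = 1.
By Bézout, 4*(-7) + 29*(1) = 1.
One solution: (26, 97).
General: x = 26 + 29t, y = 97 - 4t.
x ≥ 0 ⇒ t ≥ 0; y ≥ 0 ⇒ t ≤ 24. So t ∈ [0, 24]: 25 solutions.

25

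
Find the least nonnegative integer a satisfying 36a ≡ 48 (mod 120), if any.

gcd(120, 36):
  120 = 3×36 + 12
  36 = 3×12
so gcd(120, 36) = 12.
12 divides 48, so solutions exist.
Back-substitute for Bézout coefficients:
  12 = 120 - 3×36
  ... = 36×(-3) + 120×(1)
So 36×(-3) ≡ 12 (mod 120); multiply by 4: a ≡ -12 (mod 10).
Smallest nonnegative: a = -12 mod 10 = 8.

8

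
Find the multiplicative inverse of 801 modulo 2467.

gcd(2467, 801) = 1  (2467 = 3×801 + 64, 801 = 12×64 + 33, 64 = 1×33 + 31, 33 = 1×31 + 2, 31 = 15×2 + 1, 2 = 2×1).
Back-substituting, 801×(-1195) + 2467×(388) = 1.
So 801×-1195 ≡ 1 (mod 2467), and -1195 mod 2467 = 1272.

1272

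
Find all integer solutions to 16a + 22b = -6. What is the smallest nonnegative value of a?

1

gcd(22, 16) = 2  (22 = 1*16 + 6, 16 = 2*6 + 4, 6 = 1*4 + 2, 4 = 2*2).
2 divides -6, so solutions exist.
Back-substituting, 16*(-4) + 22*(3) = 2.
Scale by -6/2 = -3: (a₀, b₀) = (12, -9).
General solution: a = 12 + 11t, b = -9 - 8t for integer t.
a ≥ 0: smallest is 12 mod 11 = 1 (at t = -1), with b = -1.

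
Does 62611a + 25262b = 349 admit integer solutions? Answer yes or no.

gcd(62611, 25262) = 17.
17 does not divide 349 (remainder 9), so no integer solutions.

no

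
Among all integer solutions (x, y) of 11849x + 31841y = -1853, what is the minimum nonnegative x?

gcd(31841, 11849) = 17  (31841 = 2×11849 + 8143, 11849 = 1×8143 + 3706, 8143 = 2×3706 + 731, 3706 = 5×731 + 51, 731 = 14×51 + 17, 51 = 3×17).
17 divides -1853, so solutions exist.
Back-substituting, 11849×(-610) + 31841×(227) = 17.
Scale by -1853/17 = -109: (x₀, y₀) = (66490, -24743).
General solution: x = 66490 + 1873t, y = -24743 - 697t for integer t.
x ≥ 0: smallest is 66490 mod 1873 = 935 (at t = -35), with y = -348.

935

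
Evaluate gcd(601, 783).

gcd(783, 601) = 1  (783 = 1×601 + 182, 601 = 3×182 + 55, 182 = 3×55 + 17, 55 = 3×17 + 4, 17 = 4×4 + 1, 4 = 4×1).

1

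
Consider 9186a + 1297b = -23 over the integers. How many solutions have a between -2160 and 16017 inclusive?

14

gcd(9186, 1297) = 1.
By Bézout, 9186×(-400) + 1297×(2833) = 1.
Particular solution: (121, -857).
General solution: a = 121 + 1297t, b = -857 - 9186t for integer t.
-2160 ≤ 121 + 1297t ≤ 16017 gives t ∈ [-1, 12], which is 14 values.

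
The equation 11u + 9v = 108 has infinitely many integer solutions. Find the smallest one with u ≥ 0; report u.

0

gcd(11, 9):
  11 = 1×9 + 2
  9 = 4×2 + 1
  2 = 2×1
so gcd(11, 9) = 1.
1 divides 108, so solutions exist.
Back-substitute for Bézout coefficients:
  1 = 9 - 4×2
  ... = 11×(-4) + 9×(5)
Scale by 108/1 = 108: (u₀, v₀) = (-432, 540).
General solution: u = -432 + 9t, v = 540 - 11t for integer t.
u ≥ 0: smallest is -432 mod 9 = 0 (at t = 48), with v = 12.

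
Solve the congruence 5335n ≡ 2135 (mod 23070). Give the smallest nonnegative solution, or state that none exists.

gcd(23070, 5335):
  23070 = 4×5335 + 1730
  5335 = 3×1730 + 145
  1730 = 11×145 + 135
  145 = 1×135 + 10
  135 = 13×10 + 5
  10 = 2×5
so gcd(23070, 5335) = 5.
5 divides 2135, so solutions exist.
Back-substitute for Bézout coefficients:
  5 = 135 - 13×10
  ... = 5335×(-2227) + 23070×(515)
So 5335×(-2227) ≡ 5 (mod 23070); multiply by 427: n ≡ -950929 (mod 4614).
Smallest nonnegative: n = -950929 mod 4614 = 4169.

4169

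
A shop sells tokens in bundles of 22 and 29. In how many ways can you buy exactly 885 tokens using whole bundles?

2

Need nonnegative integers with 22j + 29k = 885.
gcd(22, 29) = 1, and 22·(4) + 29·(-3) = 1.
So (j₀, k₀) = (3540, -2655); general j = 3540 + 29t, k = -2655 - 22t.
j ≥ 0 ⇒ t ≥ -122; k ≥ 0 ⇒ t ≤ -121. That's 2 values of t.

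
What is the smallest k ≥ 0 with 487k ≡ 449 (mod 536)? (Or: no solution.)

319

gcd(536, 487):
  536 = 1×487 + 49
  487 = 9×49 + 46
  49 = 1×46 + 3
  46 = 15×3 + 1
  3 = 3×1
so gcd(536, 487) = 1.
1 divides 449, so solutions exist.
Back-substitute for Bézout coefficients:
  1 = 46 - 15×3
  ... = 487×(175) + 536×(-159)
So 487×(175) ≡ 1 (mod 536); multiply by 449: k ≡ 78575 (mod 536).
Smallest nonnegative: k = 78575 mod 536 = 319.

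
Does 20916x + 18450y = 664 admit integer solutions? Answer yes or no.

gcd(20916, 18450) = 18  (20916 = 1·18450 + 2466, 18450 = 7·2466 + 1188, 2466 = 2·1188 + 90, 1188 = 13·90 + 18, 90 = 5·18).
18 does not divide 664 (remainder 16), so no integer solutions.

no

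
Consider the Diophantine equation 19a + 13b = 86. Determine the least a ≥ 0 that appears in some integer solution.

gcd(19, 13) = 1  (19 = 1*13 + 6, 13 = 2*6 + 1, 6 = 6*1).
1 divides 86, so solutions exist.
Back-substituting, 19*(-2) + 13*(3) = 1.
Scale by 86/1 = 86: (a₀, b₀) = (-172, 258).
General solution: a = -172 + 13t, b = 258 - 19t for integer t.
a ≥ 0: smallest is -172 mod 13 = 10 (at t = 14), with b = -8.

10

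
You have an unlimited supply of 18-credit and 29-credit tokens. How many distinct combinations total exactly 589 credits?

Need nonnegative integers with 18j + 29k = 589.
gcd(18, 29) = 1, and 18·(-8) + 29·(5) = 1.
So (j₀, k₀) = (-4712, 2945); general j = -4712 + 29t, k = 2945 - 18t.
j ≥ 0 ⇒ t ≥ 163; k ≥ 0 ⇒ t ≤ 163. That's 1 value of t.

1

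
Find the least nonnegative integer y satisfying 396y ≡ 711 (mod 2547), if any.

124

gcd(2547, 396):
  2547 = 6·396 + 171
  396 = 2·171 + 54
  171 = 3·54 + 9
  54 = 6·9
so gcd(2547, 396) = 9.
9 divides 711, so solutions exist.
Back-substitute for Bézout coefficients:
  9 = 171 - 3·54
  ... = 396·(-45) + 2547·(7)
So 396·(-45) ≡ 9 (mod 2547); multiply by 79: y ≡ -3555 (mod 283).
Smallest nonnegative: y = -3555 mod 283 = 124.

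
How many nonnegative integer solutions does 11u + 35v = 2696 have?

gcd(35, 11):
  35 = 3×11 + 2
  11 = 5×2 + 1
  2 = 2×1
so gcd(35, 11) = 1.
Back-substitute for Bézout coefficients:
  1 = 11 - 5×2
  ... = 11×(16) + 35×(-5)
Scale by 2696: one solution is (43136, -13480). Reduce u mod 35: (16, 72).
General: u = 16 + 35t, v = 72 - 11t.
u ≥ 0 ⇒ t ≥ 0; v ≥ 0 ⇒ t ≤ 6. So t ∈ [0, 6]: 7 solutions.

7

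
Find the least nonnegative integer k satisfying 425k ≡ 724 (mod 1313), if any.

gcd(1313, 425):
  1313 = 3·425 + 38
  425 = 11·38 + 7
  38 = 5·7 + 3
  7 = 2·3 + 1
  3 = 3·1
so gcd(1313, 425) = 1.
1 divides 724, so solutions exist.
Back-substitute for Bézout coefficients:
  1 = 7 - 2·3
  ... = 425·(380) + 1313·(-123)
So 425·(380) ≡ 1 (mod 1313); multiply by 724: k ≡ 275120 (mod 1313).
Smallest nonnegative: k = 275120 mod 1313 = 703.

703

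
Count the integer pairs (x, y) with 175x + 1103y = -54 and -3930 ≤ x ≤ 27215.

gcd(1103, 175) = 1.
By Bézout, 175*(208) + 1103*(-33) = 1.
Particular solution: (901, -143).
General solution: x = 901 + 1103t, y = -143 - 175t for integer t.
-3930 ≤ 901 + 1103t ≤ 27215 gives t ∈ [-4, 23], which is 28 values.

28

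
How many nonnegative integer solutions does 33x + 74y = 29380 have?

gcd(74, 33):
  74 = 2·33 + 8
  33 = 4·8 + 1
  8 = 8·1
so gcd(74, 33) = 1.
Back-substitute for Bézout coefficients:
  1 = 33 - 4·8
  ... = 33·(9) + 74·(-4)
Scale by 29380: one solution is (264420, -117520). Reduce x mod 74: (18, 389).
General: x = 18 + 74t, y = 389 - 33t.
x ≥ 0 ⇒ t ≥ 0; y ≥ 0 ⇒ t ≤ 11. So t ∈ [0, 11]: 12 solutions.

12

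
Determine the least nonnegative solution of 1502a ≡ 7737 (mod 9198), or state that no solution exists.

no solution

gcd(9198, 1502):
  9198 = 6×1502 + 186
  1502 = 8×186 + 14
  186 = 13×14 + 4
  14 = 3×4 + 2
  4 = 2×2
so gcd(9198, 1502) = 2.
2 does not divide 7737, so the congruence has no solution.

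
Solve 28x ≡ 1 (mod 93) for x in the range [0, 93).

gcd(93, 28):
  93 = 3×28 + 9
  28 = 3×9 + 1
  9 = 9×1
so gcd(93, 28) = 1.
Back-substitute for Bézout coefficients:
  1 = 28 - 3×9
  ... = 28×(10) + 93×(-3)
So 28×10 ≡ 1 (mod 93), and 10 mod 93 = 10.

10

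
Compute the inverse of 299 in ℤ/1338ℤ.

179

gcd(1338, 299) = 1  (1338 = 4*299 + 142, 299 = 2*142 + 15, 142 = 9*15 + 7, 15 = 2*7 + 1, 7 = 7*1).
Back-substituting, 299*(179) + 1338*(-40) = 1.
So 299*179 ≡ 1 (mod 1338), and 179 mod 1338 = 179.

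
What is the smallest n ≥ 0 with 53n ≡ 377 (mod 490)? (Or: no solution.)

gcd(490, 53) = 1.
1 divides 377, so solutions exist.
By Bézout, 53×(37) + 490×(-4) = 1.
So 53×(37) ≡ 1 (mod 490); multiply by 377: n ≡ 13949 (mod 490).
Smallest nonnegative: n = 13949 mod 490 = 229.

229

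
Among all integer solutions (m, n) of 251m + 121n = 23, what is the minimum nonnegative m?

16

gcd(251, 121) = 1  (251 = 2*121 + 9, 121 = 13*9 + 4, 9 = 2*4 + 1, 4 = 4*1).
1 divides 23, so solutions exist.
Back-substituting, 251*(27) + 121*(-56) = 1.
Scale by 23/1 = 23: (m₀, n₀) = (621, -1288).
General solution: m = 621 + 121t, n = -1288 - 251t for integer t.
m ≥ 0: smallest is 621 mod 121 = 16 (at t = -5), with n = -33.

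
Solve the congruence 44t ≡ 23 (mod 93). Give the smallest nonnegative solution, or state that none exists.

gcd(93, 44):
  93 = 2·44 + 5
  44 = 8·5 + 4
  5 = 1·4 + 1
  4 = 4·1
so gcd(93, 44) = 1.
1 divides 23, so solutions exist.
Back-substitute for Bézout coefficients:
  1 = 5 - 1·4
  ... = 44·(-19) + 93·(9)
So 44·(-19) ≡ 1 (mod 93); multiply by 23: t ≡ -437 (mod 93).
Smallest nonnegative: t = -437 mod 93 = 28.

28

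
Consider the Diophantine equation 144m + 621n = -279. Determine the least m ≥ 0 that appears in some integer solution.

gcd(621, 144) = 9  (621 = 4*144 + 45, 144 = 3*45 + 9, 45 = 5*9).
9 divides -279, so solutions exist.
Back-substituting, 144*(13) + 621*(-3) = 9.
Scale by -279/9 = -31: (m₀, n₀) = (-403, 93).
General solution: m = -403 + 69t, n = 93 - 16t for integer t.
m ≥ 0: smallest is -403 mod 69 = 11 (at t = 6), with n = -3.

11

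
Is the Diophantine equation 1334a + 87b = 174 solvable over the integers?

yes

gcd(1334, 87):
  1334 = 15·87 + 29
  87 = 3·29
so gcd(1334, 87) = 29.
29 divides 174, so integer solutions exist.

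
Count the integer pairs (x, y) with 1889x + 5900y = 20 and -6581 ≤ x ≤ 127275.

gcd(5900, 1889):
  5900 = 3·1889 + 233
  1889 = 8·233 + 25
  233 = 9·25 + 8
  25 = 3·8 + 1
  8 = 8·1
so gcd(5900, 1889) = 1.
Back-substitute for Bézout coefficients:
  1 = 25 - 3·8
  ... = 1889·(709) + 5900·(-227)
Scale by 20: particular solution (14180, -4540); reduce x mod 5900: (2380, -762).
General solution: x = 2380 + 5900t, y = -762 - 1889t for integer t.
-6581 ≤ 2380 + 5900t ≤ 127275 gives t ∈ [-1, 21], which is 23 values.

23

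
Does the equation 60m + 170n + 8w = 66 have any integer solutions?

gcd(170, 60) = 10  (170 = 2·60 + 50, 60 = 1·50 + 10, 50 = 5·10).
gcd(10, 8) = 2.
2 divides 66, so integer solutions exist.

yes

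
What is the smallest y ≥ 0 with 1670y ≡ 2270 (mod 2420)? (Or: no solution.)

97

gcd(2420, 1670) = 10  (2420 = 1×1670 + 750, 1670 = 2×750 + 170, 750 = 4×170 + 70, 170 = 2×70 + 30, 70 = 2×30 + 10, 30 = 3×10).
10 divides 2270, so solutions exist.
Back-substituting, 1670×(-71) + 2420×(49) = 10.
So 1670×(-71) ≡ 10 (mod 2420); multiply by 227: y ≡ -16117 (mod 242).
Smallest nonnegative: y = -16117 mod 242 = 97.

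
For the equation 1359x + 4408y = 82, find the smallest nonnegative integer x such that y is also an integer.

gcd(4408, 1359):
  4408 = 3×1359 + 331
  1359 = 4×331 + 35
  331 = 9×35 + 16
  35 = 2×16 + 3
  16 = 5×3 + 1
  3 = 3×1
so gcd(4408, 1359) = 1.
1 divides 82, so solutions exist.
Back-substitute for Bézout coefficients:
  1 = 16 - 5×3
  ... = 1359×(-1385) + 4408×(427)
Scale by 82/1 = 82: (x₀, y₀) = (-113570, 35014).
General solution: x = -113570 + 4408t, y = 35014 - 1359t for integer t.
x ≥ 0: smallest is -113570 mod 4408 = 1038 (at t = 26), with y = -320.

1038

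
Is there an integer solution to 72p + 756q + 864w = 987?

no

gcd(756, 72) = 36  (756 = 10×72 + 36, 72 = 2×36).
gcd(36, 864) = 36.
36 does not divide 987 (remainder 15), so no integer solutions.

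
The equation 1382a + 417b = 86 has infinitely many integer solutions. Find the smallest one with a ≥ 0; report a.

163

gcd(1382, 417):
  1382 = 3*417 + 131
  417 = 3*131 + 24
  131 = 5*24 + 11
  24 = 2*11 + 2
  11 = 5*2 + 1
  2 = 2*1
so gcd(1382, 417) = 1.
1 divides 86, so solutions exist.
Back-substitute for Bézout coefficients:
  1 = 11 - 5*2
  ... = 1382*(191) + 417*(-633)
Scale by 86/1 = 86: (a₀, b₀) = (16426, -54438).
General solution: a = 16426 + 417t, b = -54438 - 1382t for integer t.
a ≥ 0: smallest is 16426 mod 417 = 163 (at t = -39), with b = -540.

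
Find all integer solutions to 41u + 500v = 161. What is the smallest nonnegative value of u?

gcd(500, 41):
  500 = 12*41 + 8
  41 = 5*8 + 1
  8 = 8*1
so gcd(500, 41) = 1.
1 divides 161, so solutions exist.
Back-substitute for Bézout coefficients:
  1 = 41 - 5*8
  ... = 41*(61) + 500*(-5)
Scale by 161/1 = 161: (u₀, v₀) = (9821, -805).
General solution: u = 9821 + 500t, v = -805 - 41t for integer t.
u ≥ 0: smallest is 9821 mod 500 = 321 (at t = -19), with v = -26.

321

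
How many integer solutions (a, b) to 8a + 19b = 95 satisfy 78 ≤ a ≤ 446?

19

gcd(19, 8) = 1  (19 = 2·8 + 3, 8 = 2·3 + 2, 3 = 1·2 + 1, 2 = 2·1).
Back-substituting, 8·(-7) + 19·(3) = 1.
Scale by 95: particular solution (-665, 285); reduce a mod 19: (0, 5).
General solution: a = 0 + 19t, b = 5 - 8t for integer t.
78 ≤ 0 + 19t ≤ 446 gives t ∈ [5, 23], which is 19 values.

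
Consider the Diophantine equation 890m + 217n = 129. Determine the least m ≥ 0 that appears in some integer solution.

213

gcd(890, 217):
  890 = 4·217 + 22
  217 = 9·22 + 19
  22 = 1·19 + 3
  19 = 6·3 + 1
  3 = 3·1
so gcd(890, 217) = 1.
1 divides 129, so solutions exist.
Back-substitute for Bézout coefficients:
  1 = 19 - 6·3
  ... = 890·(-69) + 217·(283)
Scale by 129/1 = 129: (m₀, n₀) = (-8901, 36507).
General solution: m = -8901 + 217t, n = 36507 - 890t for integer t.
m ≥ 0: smallest is -8901 mod 217 = 213 (at t = 42), with n = -873.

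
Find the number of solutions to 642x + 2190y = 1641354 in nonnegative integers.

7

gcd(2190, 642) = 6.
By Bézout, 642·(58) + 2190·(-17) = 6.
One solution: (237, 680).
General: x = 237 + 365t, y = 680 - 107t.
x ≥ 0 ⇒ t ≥ 0; y ≥ 0 ⇒ t ≤ 6. So t ∈ [0, 6]: 7 solutions.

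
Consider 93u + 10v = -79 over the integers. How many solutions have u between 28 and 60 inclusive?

gcd(93, 10):
  93 = 9*10 + 3
  10 = 3*3 + 1
  3 = 3*1
so gcd(93, 10) = 1.
Back-substitute for Bézout coefficients:
  1 = 10 - 3*3
  ... = 93*(-3) + 10*(28)
Scale by -79: particular solution (237, -2212); reduce u mod 10: (7, -73).
General solution: u = 7 + 10t, v = -73 - 93t for integer t.
28 ≤ 7 + 10t ≤ 60 gives t ∈ [3, 5], which is 3 values.

3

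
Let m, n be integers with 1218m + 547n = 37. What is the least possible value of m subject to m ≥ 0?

gcd(1218, 547):
  1218 = 2*547 + 124
  547 = 4*124 + 51
  124 = 2*51 + 22
  51 = 2*22 + 7
  22 = 3*7 + 1
  7 = 7*1
so gcd(1218, 547) = 1.
1 divides 37, so solutions exist.
Back-substitute for Bézout coefficients:
  1 = 22 - 3*7
  ... = 1218*(75) + 547*(-167)
Scale by 37/1 = 37: (m₀, n₀) = (2775, -6179).
General solution: m = 2775 + 547t, n = -6179 - 1218t for integer t.
m ≥ 0: smallest is 2775 mod 547 = 40 (at t = -5), with n = -89.

40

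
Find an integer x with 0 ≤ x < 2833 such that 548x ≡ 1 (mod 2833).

1980

gcd(2833, 548) = 1  (2833 = 5*548 + 93, 548 = 5*93 + 83, 93 = 1*83 + 10, 83 = 8*10 + 3, 10 = 3*3 + 1, 3 = 3*1).
Back-substituting, 548*(-853) + 2833*(165) = 1.
So 548*-853 ≡ 1 (mod 2833), and -853 mod 2833 = 1980.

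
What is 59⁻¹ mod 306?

gcd(306, 59) = 1.
By Bézout, 59·(83) + 306·(-16) = 1.
So 59·83 ≡ 1 (mod 306), and 83 mod 306 = 83.

83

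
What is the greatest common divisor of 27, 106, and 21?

gcd(106, 27):
  106 = 3·27 + 25
  27 = 1·25 + 2
  25 = 12·2 + 1
  2 = 2·1
so gcd(106, 27) = 1.
gcd(1, 21) = 1.

1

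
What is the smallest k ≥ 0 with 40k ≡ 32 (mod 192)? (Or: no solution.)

20

gcd(192, 40) = 8  (192 = 4×40 + 32, 40 = 1×32 + 8, 32 = 4×8).
8 divides 32, so solutions exist.
Back-substituting, 40×(5) + 192×(-1) = 8.
So 40×(5) ≡ 8 (mod 192); multiply by 4: k ≡ 20 (mod 24).
Smallest nonnegative: k = 20 mod 24 = 20.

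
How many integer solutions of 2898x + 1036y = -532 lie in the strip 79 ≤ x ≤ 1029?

gcd(2898, 1036) = 14  (2898 = 2*1036 + 826, 1036 = 1*826 + 210, 826 = 3*210 + 196, 210 = 1*196 + 14, 196 = 14*14).
Back-substituting, 2898*(-5) + 1036*(14) = 14.
Scale by -38: particular solution (190, -532); reduce x mod 74: (42, -118).
General solution: x = 42 + 74t, y = -118 - 207t for integer t.
79 ≤ 42 + 74t ≤ 1029 gives t ∈ [1, 13], which is 13 values.

13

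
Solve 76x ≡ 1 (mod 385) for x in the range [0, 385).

76

gcd(385, 76):
  385 = 5·76 + 5
  76 = 15·5 + 1
  5 = 5·1
so gcd(385, 76) = 1.
Back-substitute for Bézout coefficients:
  1 = 76 - 15·5
  ... = 76·(76) + 385·(-15)
So 76·76 ≡ 1 (mod 385), and 76 mod 385 = 76.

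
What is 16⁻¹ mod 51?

gcd(51, 16) = 1  (51 = 3×16 + 3, 16 = 5×3 + 1, 3 = 3×1).
Back-substituting, 16×(16) + 51×(-5) = 1.
So 16×16 ≡ 1 (mod 51), and 16 mod 51 = 16.

16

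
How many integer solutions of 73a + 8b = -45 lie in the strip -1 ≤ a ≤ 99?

13

gcd(73, 8) = 1.
By Bézout, 73·(1) + 8·(-9) = 1.
Particular solution: (3, -33).
General solution: a = 3 + 8t, b = -33 - 73t for integer t.
-1 ≤ 3 + 8t ≤ 99 gives t ∈ [0, 12], which is 13 values.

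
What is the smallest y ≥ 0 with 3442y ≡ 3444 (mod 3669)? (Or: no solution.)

696

gcd(3669, 3442) = 1.
1 divides 3444, so solutions exist.
By Bézout, 3442×(-1487) + 3669×(1395) = 1.
So 3442×(-1487) ≡ 1 (mod 3669); multiply by 3444: y ≡ -5121228 (mod 3669).
Smallest nonnegative: y = -5121228 mod 3669 = 696.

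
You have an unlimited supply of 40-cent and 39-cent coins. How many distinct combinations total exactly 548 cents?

1

Need nonnegative integers with 40j + 39k = 548.
gcd(40, 39) = 1, and 40·(1) + 39·(-1) = 1.
So (j₀, k₀) = (548, -548); general j = 548 + 39t, k = -548 - 40t.
j ≥ 0 ⇒ t ≥ -14; k ≥ 0 ⇒ t ≤ -14. That's 1 value of t.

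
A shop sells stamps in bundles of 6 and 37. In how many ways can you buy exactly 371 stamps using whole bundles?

1

Need nonnegative integers with 6j + 37k = 371.
gcd(6, 37) = 1, and 6·(-6) + 37·(1) = 1.
So (j₀, k₀) = (-2226, 371); general j = -2226 + 37t, k = 371 - 6t.
j ≥ 0 ⇒ t ≥ 61; k ≥ 0 ⇒ t ≤ 61. That's 1 value of t.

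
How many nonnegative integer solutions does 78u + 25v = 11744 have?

gcd(78, 25) = 1.
By Bézout, 78·(-8) + 25·(25) = 1.
One solution: (23, 398).
General: u = 23 + 25t, v = 398 - 78t.
u ≥ 0 ⇒ t ≥ 0; v ≥ 0 ⇒ t ≤ 5. So t ∈ [0, 5]: 6 solutions.

6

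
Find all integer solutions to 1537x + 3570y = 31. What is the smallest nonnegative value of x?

223

gcd(3570, 1537):
  3570 = 2*1537 + 496
  1537 = 3*496 + 49
  496 = 10*49 + 6
  49 = 8*6 + 1
  6 = 6*1
so gcd(3570, 1537) = 1.
1 divides 31, so solutions exist.
Back-substitute for Bézout coefficients:
  1 = 49 - 8*6
  ... = 1537*(583) + 3570*(-251)
Scale by 31/1 = 31: (x₀, y₀) = (18073, -7781).
General solution: x = 18073 + 3570t, y = -7781 - 1537t for integer t.
x ≥ 0: smallest is 18073 mod 3570 = 223 (at t = -5), with y = -96.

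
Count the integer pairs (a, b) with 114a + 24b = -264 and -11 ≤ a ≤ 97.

gcd(114, 24):
  114 = 4·24 + 18
  24 = 1·18 + 6
  18 = 3·6
so gcd(114, 24) = 6.
Back-substitute for Bézout coefficients:
  6 = 24 - 1·18
  ... = 114·(-1) + 24·(5)
Scale by -44: particular solution (44, -220); reduce a mod 4: (0, -11).
General solution: a = 0 + 4t, b = -11 - 19t for integer t.
-11 ≤ 0 + 4t ≤ 97 gives t ∈ [-2, 24], which is 27 values.

27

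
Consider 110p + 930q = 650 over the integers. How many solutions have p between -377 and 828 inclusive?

13

gcd(930, 110) = 10.
By Bézout, 110*(17) + 930*(-2) = 10.
Particular solution: (82, -9).
General solution: p = 82 + 93t, q = -9 - 11t for integer t.
-377 ≤ 82 + 93t ≤ 828 gives t ∈ [-4, 8], which is 13 values.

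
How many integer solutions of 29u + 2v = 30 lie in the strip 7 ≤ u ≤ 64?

29

gcd(29, 2) = 1.
By Bézout, 29·(1) + 2·(-14) = 1.
Particular solution: (0, 15).
General solution: u = 0 + 2t, v = 15 - 29t for integer t.
7 ≤ 0 + 2t ≤ 64 gives t ∈ [4, 32], which is 29 values.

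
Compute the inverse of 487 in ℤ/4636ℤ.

gcd(4636, 487):
  4636 = 9×487 + 253
  487 = 1×253 + 234
  253 = 1×234 + 19
  234 = 12×19 + 6
  19 = 3×6 + 1
  6 = 6×1
so gcd(4636, 487) = 1.
Back-substitute for Bézout coefficients:
  1 = 19 - 3×6
  ... = 487×(-733) + 4636×(77)
So 487×-733 ≡ 1 (mod 4636), and -733 mod 4636 = 3903.

3903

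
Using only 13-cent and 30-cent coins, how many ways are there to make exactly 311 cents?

1

Need nonnegative integers with 13j + 30k = 311.
gcd(13, 30) = 1, and 13·(7) + 30·(-3) = 1.
So (j₀, k₀) = (2177, -933); general j = 2177 + 30t, k = -933 - 13t.
j ≥ 0 ⇒ t ≥ -72; k ≥ 0 ⇒ t ≤ -72. That's 1 value of t.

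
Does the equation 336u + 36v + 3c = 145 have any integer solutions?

no

gcd(336, 36) = 12.
gcd(12, 3) = 3.
3 does not divide 145 (remainder 1), so no integer solutions.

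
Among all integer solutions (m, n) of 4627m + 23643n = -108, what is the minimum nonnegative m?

8937

gcd(23643, 4627):
  23643 = 5×4627 + 508
  4627 = 9×508 + 55
  508 = 9×55 + 13
  55 = 4×13 + 3
  13 = 4×3 + 1
  3 = 3×1
so gcd(23643, 4627) = 1.
1 divides -108, so solutions exist.
Back-substitute for Bézout coefficients:
  1 = 13 - 4×3
  ... = 4627×(-7307) + 23643×(1430)
Scale by -108/1 = -108: (m₀, n₀) = (789156, -154440).
General solution: m = 789156 + 23643t, n = -154440 - 4627t for integer t.
m ≥ 0: smallest is 789156 mod 23643 = 8937 (at t = -33), with n = -1749.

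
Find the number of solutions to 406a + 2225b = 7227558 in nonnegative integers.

8

gcd(2225, 406) = 1.
By Bézout, 406·(696) + 2225·(-127) = 1.
One solution: (243, 3204).
General: a = 243 + 2225t, b = 3204 - 406t.
a ≥ 0 ⇒ t ≥ 0; b ≥ 0 ⇒ t ≤ 7. So t ∈ [0, 7]: 8 solutions.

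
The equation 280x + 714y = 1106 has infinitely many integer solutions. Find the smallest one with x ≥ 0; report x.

32

gcd(714, 280) = 14.
14 divides 1106, so solutions exist.
By Bézout, 280·(23) + 714·(-9) = 14.
Scale by 1106/14 = 79: (x₀, y₀) = (1817, -711).
General solution: x = 1817 + 51t, y = -711 - 20t for integer t.
x ≥ 0: smallest is 1817 mod 51 = 32 (at t = -35), with y = -11.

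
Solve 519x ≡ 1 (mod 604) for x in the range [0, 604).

135

gcd(604, 519):
  604 = 1×519 + 85
  519 = 6×85 + 9
  85 = 9×9 + 4
  9 = 2×4 + 1
  4 = 4×1
so gcd(604, 519) = 1.
Back-substitute for Bézout coefficients:
  1 = 9 - 2×4
  ... = 519×(135) + 604×(-116)
So 519×135 ≡ 1 (mod 604), and 135 mod 604 = 135.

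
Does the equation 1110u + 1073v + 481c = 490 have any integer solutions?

no

gcd(1110, 1073) = 37.
gcd(37, 481) = 37.
37 does not divide 490 (remainder 9), so no integer solutions.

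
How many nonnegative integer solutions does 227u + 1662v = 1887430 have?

gcd(1662, 227) = 1.
By Bézout, 227×(-205) + 1662×(28) = 1.
One solution: (422, 1078).
General: u = 422 + 1662t, v = 1078 - 227t.
u ≥ 0 ⇒ t ≥ 0; v ≥ 0 ⇒ t ≤ 4. So t ∈ [0, 4]: 5 solutions.

5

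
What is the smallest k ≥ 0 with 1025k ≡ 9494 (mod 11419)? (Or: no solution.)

8632

gcd(11419, 1025) = 1  (11419 = 11·1025 + 144, 1025 = 7·144 + 17, 144 = 8·17 + 8, 17 = 2·8 + 1, 8 = 8·1).
1 divides 9494, so solutions exist.
Back-substituting, 1025·(1348) + 11419·(-121) = 1.
So 1025·(1348) ≡ 1 (mod 11419); multiply by 9494: k ≡ 12797912 (mod 11419).
Smallest nonnegative: k = 12797912 mod 11419 = 8632.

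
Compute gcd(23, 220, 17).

1

gcd(220, 23) = 1  (220 = 9*23 + 13, 23 = 1*13 + 10, 13 = 1*10 + 3, 10 = 3*3 + 1, 3 = 3*1).
gcd(1, 17) = 1.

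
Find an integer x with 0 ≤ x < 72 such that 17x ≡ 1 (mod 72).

17

gcd(72, 17) = 1  (72 = 4*17 + 4, 17 = 4*4 + 1, 4 = 4*1).
Back-substituting, 17*(17) + 72*(-4) = 1.
So 17*17 ≡ 1 (mod 72), and 17 mod 72 = 17.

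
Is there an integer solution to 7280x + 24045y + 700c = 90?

no

gcd(24045, 7280):
  24045 = 3·7280 + 2205
  7280 = 3·2205 + 665
  2205 = 3·665 + 210
  665 = 3·210 + 35
  210 = 6·35
so gcd(24045, 7280) = 35.
gcd(35, 700) = 35.
35 does not divide 90 (remainder 20), so no integer solutions.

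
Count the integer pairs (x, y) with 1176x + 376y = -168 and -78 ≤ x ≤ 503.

13

gcd(1176, 376):
  1176 = 3*376 + 48
  376 = 7*48 + 40
  48 = 1*40 + 8
  40 = 5*8
so gcd(1176, 376) = 8.
Back-substitute for Bézout coefficients:
  8 = 48 - 1*40
  ... = 1176*(8) + 376*(-25)
Scale by -21: particular solution (-168, 525); reduce x mod 47: (20, -63).
General solution: x = 20 + 47t, y = -63 - 147t for integer t.
-78 ≤ 20 + 47t ≤ 503 gives t ∈ [-2, 10], which is 13 values.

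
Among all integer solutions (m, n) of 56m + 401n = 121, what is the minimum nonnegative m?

396

gcd(401, 56) = 1.
1 divides 121, so solutions exist.
By Bézout, 56·(-179) + 401·(25) = 1.
Scale by 121/1 = 121: (m₀, n₀) = (-21659, 3025).
General solution: m = -21659 + 401t, n = 3025 - 56t for integer t.
m ≥ 0: smallest is -21659 mod 401 = 396 (at t = 55), with n = -55.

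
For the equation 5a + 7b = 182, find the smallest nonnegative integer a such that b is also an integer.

gcd(7, 5):
  7 = 1*5 + 2
  5 = 2*2 + 1
  2 = 2*1
so gcd(7, 5) = 1.
1 divides 182, so solutions exist.
Back-substitute for Bézout coefficients:
  1 = 5 - 2*2
  ... = 5*(3) + 7*(-2)
Scale by 182/1 = 182: (a₀, b₀) = (546, -364).
General solution: a = 546 + 7t, b = -364 - 5t for integer t.
a ≥ 0: smallest is 546 mod 7 = 0 (at t = -78), with b = 26.

0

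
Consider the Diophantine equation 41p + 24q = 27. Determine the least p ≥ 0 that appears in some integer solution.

gcd(41, 24):
  41 = 1*24 + 17
  24 = 1*17 + 7
  17 = 2*7 + 3
  7 = 2*3 + 1
  3 = 3*1
so gcd(41, 24) = 1.
1 divides 27, so solutions exist.
Back-substitute for Bézout coefficients:
  1 = 7 - 2*3
  ... = 41*(-7) + 24*(12)
Scale by 27/1 = 27: (p₀, q₀) = (-189, 324).
General solution: p = -189 + 24t, q = 324 - 41t for integer t.
p ≥ 0: smallest is -189 mod 24 = 3 (at t = 8), with q = -4.

3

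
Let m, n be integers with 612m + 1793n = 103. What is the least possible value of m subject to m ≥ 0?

gcd(1793, 612):
  1793 = 2*612 + 569
  612 = 1*569 + 43
  569 = 13*43 + 10
  43 = 4*10 + 3
  10 = 3*3 + 1
  3 = 3*1
so gcd(1793, 612) = 1.
1 divides 103, so solutions exist.
Back-substitute for Bézout coefficients:
  1 = 10 - 3*3
  ... = 612*(-542) + 1793*(185)
Scale by 103/1 = 103: (m₀, n₀) = (-55826, 19055).
General solution: m = -55826 + 1793t, n = 19055 - 612t for integer t.
m ≥ 0: smallest is -55826 mod 1793 = 1550 (at t = 32), with n = -529.

1550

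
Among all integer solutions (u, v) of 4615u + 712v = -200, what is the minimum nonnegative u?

gcd(4615, 712):
  4615 = 6×712 + 343
  712 = 2×343 + 26
  343 = 13×26 + 5
  26 = 5×5 + 1
  5 = 5×1
so gcd(4615, 712) = 1.
1 divides -200, so solutions exist.
Back-substitute for Bézout coefficients:
  1 = 26 - 5×5
  ... = 4615×(-137) + 712×(888)
Scale by -200/1 = -200: (u₀, v₀) = (27400, -177600).
General solution: u = 27400 + 712t, v = -177600 - 4615t for integer t.
u ≥ 0: smallest is 27400 mod 712 = 344 (at t = -38), with v = -2230.

344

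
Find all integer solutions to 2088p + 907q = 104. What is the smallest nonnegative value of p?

7

gcd(2088, 907):
  2088 = 2*907 + 274
  907 = 3*274 + 85
  274 = 3*85 + 19
  85 = 4*19 + 9
  19 = 2*9 + 1
  9 = 9*1
so gcd(2088, 907) = 1.
1 divides 104, so solutions exist.
Back-substitute for Bézout coefficients:
  1 = 19 - 2*9
  ... = 2088*(96) + 907*(-221)
Scale by 104/1 = 104: (p₀, q₀) = (9984, -22984).
General solution: p = 9984 + 907t, q = -22984 - 2088t for integer t.
p ≥ 0: smallest is 9984 mod 907 = 7 (at t = -11), with q = -16.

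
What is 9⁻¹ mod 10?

gcd(10, 9) = 1.
By Bézout, 9*(-1) + 10*(1) = 1.
So 9*-1 ≡ 1 (mod 10), and -1 mod 10 = 9.

9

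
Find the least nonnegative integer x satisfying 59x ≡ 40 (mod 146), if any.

18

gcd(146, 59) = 1  (146 = 2·59 + 28, 59 = 2·28 + 3, 28 = 9·3 + 1, 3 = 3·1).
1 divides 40, so solutions exist.
Back-substituting, 59·(-47) + 146·(19) = 1.
So 59·(-47) ≡ 1 (mod 146); multiply by 40: x ≡ -1880 (mod 146).
Smallest nonnegative: x = -1880 mod 146 = 18.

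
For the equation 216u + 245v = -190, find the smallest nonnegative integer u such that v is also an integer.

15

gcd(245, 216) = 1.
1 divides -190, so solutions exist.
By Bézout, 216·(76) + 245·(-67) = 1.
Scale by -190/1 = -190: (u₀, v₀) = (-14440, 12730).
General solution: u = -14440 + 245t, v = 12730 - 216t for integer t.
u ≥ 0: smallest is -14440 mod 245 = 15 (at t = 59), with v = -14.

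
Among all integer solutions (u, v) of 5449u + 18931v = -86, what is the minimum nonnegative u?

gcd(18931, 5449) = 1  (18931 = 3·5449 + 2584, 5449 = 2·2584 + 281, 2584 = 9·281 + 55, 281 = 5·55 + 6, 55 = 9·6 + 1, 6 = 6·1).
1 divides -86, so solutions exist.
Back-substituting, 5449·(-3099) + 18931·(892) = 1.
Scale by -86/1 = -86: (u₀, v₀) = (266514, -76712).
General solution: u = 266514 + 18931t, v = -76712 - 5449t for integer t.
u ≥ 0: smallest is 266514 mod 18931 = 1480 (at t = -14), with v = -426.

1480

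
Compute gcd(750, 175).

gcd(750, 175):
  750 = 4·175 + 50
  175 = 3·50 + 25
  50 = 2·25
so gcd(750, 175) = 25.

25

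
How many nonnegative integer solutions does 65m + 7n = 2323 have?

gcd(65, 7):
  65 = 9*7 + 2
  7 = 3*2 + 1
  2 = 2*1
so gcd(65, 7) = 1.
Back-substitute for Bézout coefficients:
  1 = 7 - 3*2
  ... = 65*(-3) + 7*(28)
Scale by 2323: one solution is (-6969, 65044). Reduce m mod 7: (3, 304).
General: m = 3 + 7t, n = 304 - 65t.
m ≥ 0 ⇒ t ≥ 0; n ≥ 0 ⇒ t ≤ 4. So t ∈ [0, 4]: 5 solutions.

5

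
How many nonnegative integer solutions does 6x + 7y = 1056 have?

26

gcd(7, 6) = 1.
By Bézout, 6×(-1) + 7×(1) = 1.
One solution: (1, 150).
General: x = 1 + 7t, y = 150 - 6t.
x ≥ 0 ⇒ t ≥ 0; y ≥ 0 ⇒ t ≤ 25. So t ∈ [0, 25]: 26 solutions.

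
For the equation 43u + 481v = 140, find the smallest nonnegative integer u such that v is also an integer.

48

gcd(481, 43):
  481 = 11×43 + 8
  43 = 5×8 + 3
  8 = 2×3 + 2
  3 = 1×2 + 1
  2 = 2×1
so gcd(481, 43) = 1.
1 divides 140, so solutions exist.
Back-substitute for Bézout coefficients:
  1 = 3 - 1×2
  ... = 43×(179) + 481×(-16)
Scale by 140/1 = 140: (u₀, v₀) = (25060, -2240).
General solution: u = 25060 + 481t, v = -2240 - 43t for integer t.
u ≥ 0: smallest is 25060 mod 481 = 48 (at t = -52), with v = -4.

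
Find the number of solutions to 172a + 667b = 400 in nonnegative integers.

gcd(667, 172) = 1  (667 = 3×172 + 151, 172 = 1×151 + 21, 151 = 7×21 + 4, 21 = 5×4 + 1, 4 = 4×1).
Back-substituting, 172×(159) + 667×(-41) = 1.
Scale by 400: one solution is (63600, -16400). Reduce a mod 667: (235, -60).
General: a = 235 + 667t, b = -60 - 172t.
a ≥ 0 ⇒ t ≥ 0; b ≥ 0 ⇒ t ≤ -1. So t ∈ [0, -1]: 0 solutions.

0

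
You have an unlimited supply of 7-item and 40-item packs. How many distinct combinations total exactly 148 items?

Need nonnegative integers with 7j + 40k = 148.
gcd(7, 40) = 1, and 7·(-17) + 40·(3) = 1.
So (j₀, k₀) = (-2516, 444); general j = -2516 + 40t, k = 444 - 7t.
j ≥ 0 ⇒ t ≥ 63; k ≥ 0 ⇒ t ≤ 63. That's 1 value of t.

1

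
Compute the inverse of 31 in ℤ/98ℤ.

19

gcd(98, 31) = 1  (98 = 3*31 + 5, 31 = 6*5 + 1, 5 = 5*1).
Back-substituting, 31*(19) + 98*(-6) = 1.
So 31*19 ≡ 1 (mod 98), and 19 mod 98 = 19.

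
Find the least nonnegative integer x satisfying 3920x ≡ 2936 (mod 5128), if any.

gcd(5128, 3920):
  5128 = 1*3920 + 1208
  3920 = 3*1208 + 296
  1208 = 4*296 + 24
  296 = 12*24 + 8
  24 = 3*8
so gcd(5128, 3920) = 8.
8 divides 2936, so solutions exist.
Back-substitute for Bézout coefficients:
  8 = 296 - 12*24
  ... = 3920*(208) + 5128*(-159)
So 3920*(208) ≡ 8 (mod 5128); multiply by 367: x ≡ 76336 (mod 641).
Smallest nonnegative: x = 76336 mod 641 = 57.

57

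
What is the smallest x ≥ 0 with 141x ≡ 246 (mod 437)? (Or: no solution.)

197

gcd(437, 141):
  437 = 3*141 + 14
  141 = 10*14 + 1
  14 = 14*1
so gcd(437, 141) = 1.
1 divides 246, so solutions exist.
Back-substitute for Bézout coefficients:
  1 = 141 - 10*14
  ... = 141*(31) + 437*(-10)
So 141*(31) ≡ 1 (mod 437); multiply by 246: x ≡ 7626 (mod 437).
Smallest nonnegative: x = 7626 mod 437 = 197.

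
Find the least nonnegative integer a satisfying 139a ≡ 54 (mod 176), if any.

146

gcd(176, 139) = 1  (176 = 1*139 + 37, 139 = 3*37 + 28, 37 = 1*28 + 9, 28 = 3*9 + 1, 9 = 9*1).
1 divides 54, so solutions exist.
Back-substituting, 139*(19) + 176*(-15) = 1.
So 139*(19) ≡ 1 (mod 176); multiply by 54: a ≡ 1026 (mod 176).
Smallest nonnegative: a = 1026 mod 176 = 146.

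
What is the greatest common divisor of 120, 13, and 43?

gcd(120, 13) = 1.
gcd(1, 43) = 1.

1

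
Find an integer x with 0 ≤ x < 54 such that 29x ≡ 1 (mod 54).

41

gcd(54, 29):
  54 = 1*29 + 25
  29 = 1*25 + 4
  25 = 6*4 + 1
  4 = 4*1
so gcd(54, 29) = 1.
Back-substitute for Bézout coefficients:
  1 = 25 - 6*4
  ... = 29*(-13) + 54*(7)
So 29*-13 ≡ 1 (mod 54), and -13 mod 54 = 41.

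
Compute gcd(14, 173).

gcd(173, 14):
  173 = 12*14 + 5
  14 = 2*5 + 4
  5 = 1*4 + 1
  4 = 4*1
so gcd(173, 14) = 1.

1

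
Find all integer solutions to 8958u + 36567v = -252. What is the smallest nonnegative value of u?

6270

gcd(36567, 8958) = 3.
3 divides -252, so solutions exist.
By Bézout, 8958·(796) + 36567·(-195) = 3.
Scale by -252/3 = -84: (u₀, v₀) = (-66864, 16380).
General solution: u = -66864 + 12189t, v = 16380 - 2986t for integer t.
u ≥ 0: smallest is -66864 mod 12189 = 6270 (at t = 6), with v = -1536.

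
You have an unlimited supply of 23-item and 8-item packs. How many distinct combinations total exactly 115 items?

1

Need nonnegative integers with 23j + 8k = 115.
gcd(23, 8) = 1, and 23·(-1) + 8·(3) = 1.
So (j₀, k₀) = (-115, 345); general j = -115 + 8t, k = 345 - 23t.
j ≥ 0 ⇒ t ≥ 15; k ≥ 0 ⇒ t ≤ 15. That's 1 value of t.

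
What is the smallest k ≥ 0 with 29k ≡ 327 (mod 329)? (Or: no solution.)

gcd(329, 29) = 1.
1 divides 327, so solutions exist.
By Bézout, 29·(-34) + 329·(3) = 1.
So 29·(-34) ≡ 1 (mod 329); multiply by 327: k ≡ -11118 (mod 329).
Smallest nonnegative: k = -11118 mod 329 = 68.

68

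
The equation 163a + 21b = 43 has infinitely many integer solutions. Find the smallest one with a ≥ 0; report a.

4

gcd(163, 21) = 1  (163 = 7*21 + 16, 21 = 1*16 + 5, 16 = 3*5 + 1, 5 = 5*1).
1 divides 43, so solutions exist.
Back-substituting, 163*(4) + 21*(-31) = 1.
Scale by 43/1 = 43: (a₀, b₀) = (172, -1333).
General solution: a = 172 + 21t, b = -1333 - 163t for integer t.
a ≥ 0: smallest is 172 mod 21 = 4 (at t = -8), with b = -29.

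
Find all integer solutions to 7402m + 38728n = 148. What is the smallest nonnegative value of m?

gcd(38728, 7402) = 2  (38728 = 5*7402 + 1718, 7402 = 4*1718 + 530, 1718 = 3*530 + 128, 530 = 4*128 + 18, 128 = 7*18 + 2, 18 = 9*2).
2 divides 148, so solutions exist.
Back-substituting, 7402*(-2119) + 38728*(405) = 2.
Scale by 148/2 = 74: (m₀, n₀) = (-156806, 29970).
General solution: m = -156806 + 19364t, n = 29970 - 3701t for integer t.
m ≥ 0: smallest is -156806 mod 19364 = 17470 (at t = 9), with n = -3339.

17470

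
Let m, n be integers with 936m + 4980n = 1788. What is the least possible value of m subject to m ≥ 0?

gcd(4980, 936):
  4980 = 5×936 + 300
  936 = 3×300 + 36
  300 = 8×36 + 12
  36 = 3×12
so gcd(4980, 936) = 12.
12 divides 1788, so solutions exist.
Back-substitute for Bézout coefficients:
  12 = 300 - 8×36
  ... = 936×(-133) + 4980×(25)
Scale by 1788/12 = 149: (m₀, n₀) = (-19817, 3725).
General solution: m = -19817 + 415t, n = 3725 - 78t for integer t.
m ≥ 0: smallest is -19817 mod 415 = 103 (at t = 48), with n = -19.

103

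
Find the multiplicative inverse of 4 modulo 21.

16

gcd(21, 4) = 1.
By Bézout, 4×(-5) + 21×(1) = 1.
So 4×-5 ≡ 1 (mod 21), and -5 mod 21 = 16.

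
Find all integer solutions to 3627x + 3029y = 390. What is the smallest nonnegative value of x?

183

gcd(3627, 3029) = 13  (3627 = 1×3029 + 598, 3029 = 5×598 + 39, 598 = 15×39 + 13, 39 = 3×13).
13 divides 390, so solutions exist.
Back-substituting, 3627×(76) + 3029×(-91) = 13.
Scale by 390/13 = 30: (x₀, y₀) = (2280, -2730).
General solution: x = 2280 + 233t, y = -2730 - 279t for integer t.
x ≥ 0: smallest is 2280 mod 233 = 183 (at t = -9), with y = -219.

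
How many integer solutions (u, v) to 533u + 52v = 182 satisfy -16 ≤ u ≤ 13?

7

gcd(533, 52) = 13.
By Bézout, 533*(1) + 52*(-10) = 13.
Particular solution: (2, -17).
General solution: u = 2 + 4t, v = -17 - 41t for integer t.
-16 ≤ 2 + 4t ≤ 13 gives t ∈ [-4, 2], which is 7 values.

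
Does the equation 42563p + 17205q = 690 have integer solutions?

gcd(42563, 17205) = 31  (42563 = 2·17205 + 8153, 17205 = 2·8153 + 899, 8153 = 9·899 + 62, 899 = 14·62 + 31, 62 = 2·31).
31 does not divide 690 (remainder 8), so no integer solutions.

no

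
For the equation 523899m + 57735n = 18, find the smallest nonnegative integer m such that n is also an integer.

gcd(523899, 57735) = 9.
9 divides 18, so solutions exist.
By Bézout, 523899×(876) + 57735×(-7949) = 9.
Scale by 18/9 = 2: (m₀, n₀) = (1752, -15898).
General solution: m = 1752 + 6415t, n = -15898 - 58211t for integer t.
m ≥ 0: smallest is 1752 mod 6415 = 1752 (at t = 0), with n = -15898.

1752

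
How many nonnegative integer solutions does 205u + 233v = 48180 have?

1

gcd(233, 205) = 1  (233 = 1×205 + 28, 205 = 7×28 + 9, 28 = 3×9 + 1, 9 = 9×1).
Back-substituting, 205×(-25) + 233×(22) = 1.
Scale by 48180: one solution is (-1204500, 1059960). Reduce u mod 233: (110, 110).
General: u = 110 + 233t, v = 110 - 205t.
u ≥ 0 ⇒ t ≥ 0; v ≥ 0 ⇒ t ≤ 0. So t ∈ [0, 0]: 1 solution.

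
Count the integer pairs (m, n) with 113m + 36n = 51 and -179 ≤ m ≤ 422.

gcd(113, 36):
  113 = 3×36 + 5
  36 = 7×5 + 1
  5 = 5×1
so gcd(113, 36) = 1.
Back-substitute for Bézout coefficients:
  1 = 36 - 7×5
  ... = 113×(-7) + 36×(22)
Scale by 51: particular solution (-357, 1122); reduce m mod 36: (3, -8).
General solution: m = 3 + 36t, n = -8 - 113t for integer t.
-179 ≤ 3 + 36t ≤ 422 gives t ∈ [-5, 11], which is 17 values.

17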